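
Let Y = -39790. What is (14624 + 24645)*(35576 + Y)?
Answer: -165479566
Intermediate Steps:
(14624 + 24645)*(35576 + Y) = (14624 + 24645)*(35576 - 39790) = 39269*(-4214) = -165479566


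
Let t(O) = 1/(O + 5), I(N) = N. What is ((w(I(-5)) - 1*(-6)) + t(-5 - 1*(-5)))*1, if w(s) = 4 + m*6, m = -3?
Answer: -39/5 ≈ -7.8000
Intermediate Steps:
t(O) = 1/(5 + O)
w(s) = -14 (w(s) = 4 - 3*6 = 4 - 18 = -14)
((w(I(-5)) - 1*(-6)) + t(-5 - 1*(-5)))*1 = ((-14 - 1*(-6)) + 1/(5 + (-5 - 1*(-5))))*1 = ((-14 + 6) + 1/(5 + (-5 + 5)))*1 = (-8 + 1/(5 + 0))*1 = (-8 + 1/5)*1 = (-8 + ⅕)*1 = -39/5*1 = -39/5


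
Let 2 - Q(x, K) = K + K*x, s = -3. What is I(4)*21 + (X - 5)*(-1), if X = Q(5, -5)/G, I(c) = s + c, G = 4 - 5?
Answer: 58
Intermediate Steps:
Q(x, K) = 2 - K - K*x (Q(x, K) = 2 - (K + K*x) = 2 + (-K - K*x) = 2 - K - K*x)
G = -1
I(c) = -3 + c
X = -32 (X = (2 - 1*(-5) - 1*(-5)*5)/(-1) = (2 + 5 + 25)*(-1) = 32*(-1) = -32)
I(4)*21 + (X - 5)*(-1) = (-3 + 4)*21 + (-32 - 5)*(-1) = 1*21 - 37*(-1) = 21 + 37 = 58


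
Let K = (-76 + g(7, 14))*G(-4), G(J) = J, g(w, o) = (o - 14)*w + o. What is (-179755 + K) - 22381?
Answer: -201888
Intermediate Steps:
g(w, o) = o + w*(-14 + o) (g(w, o) = (-14 + o)*w + o = w*(-14 + o) + o = o + w*(-14 + o))
K = 248 (K = (-76 + (14 - 14*7 + 14*7))*(-4) = (-76 + (14 - 98 + 98))*(-4) = (-76 + 14)*(-4) = -62*(-4) = 248)
(-179755 + K) - 22381 = (-179755 + 248) - 22381 = -179507 - 22381 = -201888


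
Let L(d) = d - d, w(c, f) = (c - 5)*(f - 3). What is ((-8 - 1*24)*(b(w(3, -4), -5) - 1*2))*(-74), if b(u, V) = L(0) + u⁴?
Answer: 90964352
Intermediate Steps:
w(c, f) = (-5 + c)*(-3 + f)
L(d) = 0
b(u, V) = u⁴ (b(u, V) = 0 + u⁴ = u⁴)
((-8 - 1*24)*(b(w(3, -4), -5) - 1*2))*(-74) = ((-8 - 1*24)*((15 - 5*(-4) - 3*3 + 3*(-4))⁴ - 1*2))*(-74) = ((-8 - 24)*((15 + 20 - 9 - 12)⁴ - 2))*(-74) = -32*(14⁴ - 2)*(-74) = -32*(38416 - 2)*(-74) = -32*38414*(-74) = -1229248*(-74) = 90964352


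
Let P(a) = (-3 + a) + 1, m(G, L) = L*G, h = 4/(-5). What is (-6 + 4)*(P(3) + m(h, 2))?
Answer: 6/5 ≈ 1.2000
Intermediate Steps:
h = -4/5 (h = 4*(-1/5) = -4/5 ≈ -0.80000)
m(G, L) = G*L
P(a) = -2 + a
(-6 + 4)*(P(3) + m(h, 2)) = (-6 + 4)*((-2 + 3) - 4/5*2) = -2*(1 - 8/5) = -2*(-3/5) = 6/5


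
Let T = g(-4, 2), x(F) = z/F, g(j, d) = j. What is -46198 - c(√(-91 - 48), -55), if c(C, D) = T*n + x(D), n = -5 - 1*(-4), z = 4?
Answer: -2541106/55 ≈ -46202.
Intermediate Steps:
x(F) = 4/F
n = -1 (n = -5 + 4 = -1)
T = -4
c(C, D) = 4 + 4/D (c(C, D) = -4*(-1) + 4/D = 4 + 4/D)
-46198 - c(√(-91 - 48), -55) = -46198 - (4 + 4/(-55)) = -46198 - (4 + 4*(-1/55)) = -46198 - (4 - 4/55) = -46198 - 1*216/55 = -46198 - 216/55 = -2541106/55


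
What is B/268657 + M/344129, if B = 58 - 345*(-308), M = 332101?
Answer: 2373742743/1744389901 ≈ 1.3608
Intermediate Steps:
B = 106318 (B = 58 + 106260 = 106318)
B/268657 + M/344129 = 106318/268657 + 332101/344129 = 106318*(1/268657) + 332101*(1/344129) = 2006/5069 + 332101/344129 = 2373742743/1744389901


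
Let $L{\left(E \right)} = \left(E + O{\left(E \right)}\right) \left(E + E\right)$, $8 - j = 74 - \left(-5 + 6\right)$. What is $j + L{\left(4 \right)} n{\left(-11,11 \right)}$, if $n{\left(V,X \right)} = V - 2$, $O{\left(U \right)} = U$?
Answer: $-897$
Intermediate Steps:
$n{\left(V,X \right)} = -2 + V$
$j = -65$ ($j = 8 - \left(74 - \left(-5 + 6\right)\right) = 8 - \left(74 - 1\right) = 8 - 73 = -65$)
$L{\left(E \right)} = 4 E^{2}$ ($L{\left(E \right)} = \left(E + E\right) \left(E + E\right) = 2 E 2 E = 4 E^{2}$)
$j + L{\left(4 \right)} n{\left(-11,11 \right)} = -65 + 4 \cdot 4^{2} \left(-2 - 11\right) = -65 + 4 \cdot 16 \left(-13\right) = -65 + 64 \left(-13\right) = -65 - 832 = -897$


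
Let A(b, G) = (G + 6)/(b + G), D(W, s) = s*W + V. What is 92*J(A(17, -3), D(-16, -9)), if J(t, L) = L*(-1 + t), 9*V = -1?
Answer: -93610/9 ≈ -10401.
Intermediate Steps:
V = -⅑ (V = (⅑)*(-1) = -⅑ ≈ -0.11111)
D(W, s) = -⅑ + W*s (D(W, s) = s*W - ⅑ = W*s - ⅑ = -⅑ + W*s)
A(b, G) = (6 + G)/(G + b)
92*J(A(17, -3), D(-16, -9)) = 92*((-⅑ - 16*(-9))*(-1 + (6 - 3)/(-3 + 17))) = 92*((-⅑ + 144)*(-1 + 3/14)) = 92*(1295*(-1 + (1/14)*3)/9) = 92*(1295*(-1 + 3/14)/9) = 92*((1295/9)*(-11/14)) = 92*(-2035/18) = -93610/9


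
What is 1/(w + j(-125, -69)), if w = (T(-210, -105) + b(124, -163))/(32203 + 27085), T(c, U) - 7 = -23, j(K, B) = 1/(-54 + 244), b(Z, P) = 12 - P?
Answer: 5632360/44749 ≈ 125.87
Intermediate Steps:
j(K, B) = 1/190
T(c, U) = -16 (T(c, U) = 7 - 23 = -16)
w = 159/59288 (w = (-16 + (12 - 1*(-163)))/(32203 + 27085) = (-16 + (12 + 163))/59288 = (-16 + 175)*(1/59288) = 159*(1/59288) = 159/59288 ≈ 0.0026818)
1/(w + j(-125, -69)) = 1/(159/59288 + 1/190) = 1/(44749/5632360) = 5632360/44749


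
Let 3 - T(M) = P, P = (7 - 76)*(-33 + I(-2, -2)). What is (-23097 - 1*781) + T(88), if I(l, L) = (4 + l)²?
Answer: -25876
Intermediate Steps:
P = 2001 (P = (7 - 76)*(-33 + (4 - 2)²) = -69*(-33 + 2²) = -69*(-33 + 4) = -69*(-29) = 2001)
T(M) = -1998 (T(M) = 3 - 1*2001 = 3 - 2001 = -1998)
(-23097 - 1*781) + T(88) = (-23097 - 1*781) - 1998 = (-23097 - 781) - 1998 = -23878 - 1998 = -25876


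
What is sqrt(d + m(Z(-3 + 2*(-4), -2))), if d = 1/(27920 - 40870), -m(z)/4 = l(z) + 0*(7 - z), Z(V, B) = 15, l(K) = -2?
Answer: 9*sqrt(662522)/2590 ≈ 2.8284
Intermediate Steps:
m(z) = 8 (m(z) = -4*(-2 + 0*(7 - z)) = -4*(-2 + 0) = -4*(-2) = 8)
d = -1/12950 (d = 1/(-12950) = -1/12950 ≈ -7.7220e-5)
sqrt(d + m(Z(-3 + 2*(-4), -2))) = sqrt(-1/12950 + 8) = sqrt(103599/12950) = 9*sqrt(662522)/2590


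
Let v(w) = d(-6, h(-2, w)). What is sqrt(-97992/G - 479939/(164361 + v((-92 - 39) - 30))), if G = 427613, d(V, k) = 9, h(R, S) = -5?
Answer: I*sqrt(15556924622011757480070)/70286748810 ≈ 1.7746*I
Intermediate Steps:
v(w) = 9
sqrt(-97992/G - 479939/(164361 + v((-92 - 39) - 30))) = sqrt(-97992/427613 - 479939/(164361 + 9)) = sqrt(-97992*1/427613 - 479939/164370) = sqrt(-97992/427613 - 479939*1/164370) = sqrt(-97992/427613 - 479939/164370) = sqrt(-221335100647/70286748810) = I*sqrt(15556924622011757480070)/70286748810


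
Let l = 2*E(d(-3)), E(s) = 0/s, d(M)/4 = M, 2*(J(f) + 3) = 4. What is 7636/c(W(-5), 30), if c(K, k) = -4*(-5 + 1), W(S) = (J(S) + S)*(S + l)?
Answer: 1909/4 ≈ 477.25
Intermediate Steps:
J(f) = -1 (J(f) = -3 + (½)*4 = -3 + 2 = -1)
d(M) = 4*M
E(s) = 0
l = 0 (l = 2*0 = 0)
W(S) = S*(-1 + S) (W(S) = (-1 + S)*(S + 0) = (-1 + S)*S = S*(-1 + S))
c(K, k) = 16 (c(K, k) = -4*(-4) = 16)
7636/c(W(-5), 30) = 7636/16 = 7636*(1/16) = 1909/4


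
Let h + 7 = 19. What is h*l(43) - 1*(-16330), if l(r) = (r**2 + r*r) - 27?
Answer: 60382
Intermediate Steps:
h = 12 (h = -7 + 19 = 12)
l(r) = -27 + 2*r**2 (l(r) = (r**2 + r**2) - 27 = 2*r**2 - 27 = -27 + 2*r**2)
h*l(43) - 1*(-16330) = 12*(-27 + 2*43**2) - 1*(-16330) = 12*(-27 + 2*1849) + 16330 = 12*(-27 + 3698) + 16330 = 12*3671 + 16330 = 44052 + 16330 = 60382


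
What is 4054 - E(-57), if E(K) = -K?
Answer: 3997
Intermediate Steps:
4054 - E(-57) = 4054 - (-1)*(-57) = 4054 - 1*57 = 4054 - 57 = 3997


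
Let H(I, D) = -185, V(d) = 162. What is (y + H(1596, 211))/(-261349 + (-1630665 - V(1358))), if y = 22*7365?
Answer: -161845/1892176 ≈ -0.085534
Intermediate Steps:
y = 162030
(y + H(1596, 211))/(-261349 + (-1630665 - V(1358))) = (162030 - 185)/(-261349 + (-1630665 - 1*162)) = 161845/(-261349 + (-1630665 - 162)) = 161845/(-261349 - 1630827) = 161845/(-1892176) = 161845*(-1/1892176) = -161845/1892176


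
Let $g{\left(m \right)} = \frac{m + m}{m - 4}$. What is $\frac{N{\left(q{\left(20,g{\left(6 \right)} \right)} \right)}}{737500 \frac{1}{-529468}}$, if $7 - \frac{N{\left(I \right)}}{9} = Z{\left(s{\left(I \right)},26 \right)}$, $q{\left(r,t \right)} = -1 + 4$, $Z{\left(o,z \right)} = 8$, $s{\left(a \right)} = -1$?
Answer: $\frac{1191303}{184375} \approx 6.4613$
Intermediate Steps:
$g{\left(m \right)} = \frac{2 m}{-4 + m}$
$q{\left(r,t \right)} = 3$
$N{\left(I \right)} = -9$ ($N{\left(I \right)} = 63 - 72 = -9$)
$\frac{N{\left(q{\left(20,g{\left(6 \right)} \right)} \right)}}{737500 \frac{1}{-529468}} = - \frac{9}{737500 \frac{1}{-529468}} = - \frac{9}{737500 \left(- \frac{1}{529468}\right)} = - \frac{9}{- \frac{184375}{132367}} = \left(-9\right) \left(- \frac{132367}{184375}\right) = \frac{1191303}{184375}$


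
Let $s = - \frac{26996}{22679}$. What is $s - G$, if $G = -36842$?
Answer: $\frac{835512722}{22679} \approx 36841.0$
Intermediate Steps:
$s = - \frac{26996}{22679}$ ($s = \left(-26996\right) \frac{1}{22679} = - \frac{26996}{22679} \approx -1.1904$)
$s - G = - \frac{26996}{22679} - -36842 = - \frac{26996}{22679} + 36842 = \frac{835512722}{22679}$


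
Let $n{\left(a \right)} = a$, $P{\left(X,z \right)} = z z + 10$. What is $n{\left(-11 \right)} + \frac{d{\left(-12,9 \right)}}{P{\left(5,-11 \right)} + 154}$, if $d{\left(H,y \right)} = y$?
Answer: $- \frac{1042}{95} \approx -10.968$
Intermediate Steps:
$P{\left(X,z \right)} = 10 + z^{2}$ ($P{\left(X,z \right)} = z^{2} + 10 = 10 + z^{2}$)
$n{\left(-11 \right)} + \frac{d{\left(-12,9 \right)}}{P{\left(5,-11 \right)} + 154} = -11 + \frac{9}{\left(10 + \left(-11\right)^{2}\right) + 154} = -11 + \frac{9}{\left(10 + 121\right) + 154} = -11 + \frac{9}{131 + 154} = -11 + \frac{9}{285} = -11 + 9 \cdot \frac{1}{285} = -11 + \frac{3}{95} = - \frac{1042}{95}$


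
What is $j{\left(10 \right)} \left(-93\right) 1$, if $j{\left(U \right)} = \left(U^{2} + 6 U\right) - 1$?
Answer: $-14787$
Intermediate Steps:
$j{\left(U \right)} = -1 + U^{2} + 6 U$
$j{\left(10 \right)} \left(-93\right) 1 = \left(-1 + 10^{2} + 6 \cdot 10\right) \left(-93\right) 1 = \left(-1 + 100 + 60\right) \left(-93\right) 1 = 159 \left(-93\right) 1 = \left(-14787\right) 1 = -14787$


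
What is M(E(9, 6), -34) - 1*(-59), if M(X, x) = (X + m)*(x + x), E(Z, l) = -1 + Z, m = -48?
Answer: 2779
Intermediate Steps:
M(X, x) = 2*x*(-48 + X) (M(X, x) = (X - 48)*(x + x) = (-48 + X)*(2*x) = 2*x*(-48 + X))
M(E(9, 6), -34) - 1*(-59) = 2*(-34)*(-48 + (-1 + 9)) - 1*(-59) = 2*(-34)*(-48 + 8) + 59 = 2*(-34)*(-40) + 59 = 2720 + 59 = 2779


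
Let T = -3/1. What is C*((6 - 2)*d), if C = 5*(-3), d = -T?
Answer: -180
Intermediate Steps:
T = -3 (T = -3*1 = -3)
d = 3 (d = -1*(-3) = 3)
C = -15
C*((6 - 2)*d) = -15*(6 - 2)*3 = -60*3 = -15*12 = -180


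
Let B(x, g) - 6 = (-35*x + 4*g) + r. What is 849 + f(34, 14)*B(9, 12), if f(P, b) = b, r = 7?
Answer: -2707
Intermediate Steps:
B(x, g) = 13 - 35*x + 4*g (B(x, g) = 6 + ((-35*x + 4*g) + 7) = 6 + (7 - 35*x + 4*g) = 13 - 35*x + 4*g)
849 + f(34, 14)*B(9, 12) = 849 + 14*(13 - 35*9 + 4*12) = 849 + 14*(13 - 315 + 48) = 849 + 14*(-254) = 849 - 3556 = -2707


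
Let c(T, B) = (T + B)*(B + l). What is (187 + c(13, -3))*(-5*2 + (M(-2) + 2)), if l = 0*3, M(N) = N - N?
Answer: -1256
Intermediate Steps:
M(N) = 0
l = 0
c(T, B) = B*(B + T) (c(T, B) = (T + B)*(B + 0) = (B + T)*B = B*(B + T))
(187 + c(13, -3))*(-5*2 + (M(-2) + 2)) = (187 - 3*(-3 + 13))*(-5*2 + (0 + 2)) = (187 - 3*10)*(-10 + 2) = (187 - 30)*(-8) = 157*(-8) = -1256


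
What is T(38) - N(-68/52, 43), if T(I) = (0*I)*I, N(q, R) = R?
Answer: -43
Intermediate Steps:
T(I) = 0 (T(I) = 0*I = 0)
T(38) - N(-68/52, 43) = 0 - 1*43 = 0 - 43 = -43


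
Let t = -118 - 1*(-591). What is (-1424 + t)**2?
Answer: 904401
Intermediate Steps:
t = 473 (t = -118 + 591 = 473)
(-1424 + t)**2 = (-1424 + 473)**2 = (-951)**2 = 904401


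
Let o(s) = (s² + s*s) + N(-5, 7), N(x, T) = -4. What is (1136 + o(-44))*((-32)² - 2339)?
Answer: -6580260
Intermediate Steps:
o(s) = -4 + 2*s² (o(s) = (s² + s*s) - 4 = (s² + s²) - 4 = 2*s² - 4 = -4 + 2*s²)
(1136 + o(-44))*((-32)² - 2339) = (1136 + (-4 + 2*(-44)²))*((-32)² - 2339) = (1136 + (-4 + 2*1936))*(1024 - 2339) = (1136 + (-4 + 3872))*(-1315) = (1136 + 3868)*(-1315) = 5004*(-1315) = -6580260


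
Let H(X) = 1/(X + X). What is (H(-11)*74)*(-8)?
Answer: 296/11 ≈ 26.909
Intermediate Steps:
H(X) = 1/(2*X)
(H(-11)*74)*(-8) = (((1/2)/(-11))*74)*(-8) = (((1/2)*(-1/11))*74)*(-8) = -1/22*74*(-8) = -37/11*(-8) = 296/11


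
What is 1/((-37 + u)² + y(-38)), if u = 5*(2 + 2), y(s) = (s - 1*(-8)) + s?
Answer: 1/221 ≈ 0.0045249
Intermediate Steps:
y(s) = 8 + 2*s (y(s) = (s + 8) + s = (8 + s) + s = 8 + 2*s)
u = 20 (u = 5*4 = 20)
1/((-37 + u)² + y(-38)) = 1/((-37 + 20)² + (8 + 2*(-38))) = 1/((-17)² + (8 - 76)) = 1/(289 - 68) = 1/221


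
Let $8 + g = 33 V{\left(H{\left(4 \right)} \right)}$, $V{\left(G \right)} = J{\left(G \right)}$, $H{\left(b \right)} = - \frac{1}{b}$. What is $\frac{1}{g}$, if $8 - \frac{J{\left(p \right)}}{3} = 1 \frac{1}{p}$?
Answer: $\frac{1}{1180} \approx 0.00084746$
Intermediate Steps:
$J{\left(p \right)} = 24 - \frac{3}{p}$ ($J{\left(p \right)} = 24 - 3 \cdot 1 \frac{1}{p} = 24 - \frac{3}{p}$)
$V{\left(G \right)} = 24 - \frac{3}{G}$
$g = 1180$ ($g = -8 + 33 \left(24 - \frac{3}{\left(-1\right) \frac{1}{4}}\right) = -8 + 33 \left(24 - \frac{3}{- \frac{1}{4}}\right) = -8 + 33 \left(24 - -12\right) = -8 + 33 \left(24 + 12\right) = -8 + 33 \cdot 36 = -8 + 1188 = 1180$)
$\frac{1}{g} = \frac{1}{1180}$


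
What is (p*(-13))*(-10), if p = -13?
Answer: -1690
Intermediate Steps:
(p*(-13))*(-10) = -13*(-13)*(-10) = 169*(-10) = -1690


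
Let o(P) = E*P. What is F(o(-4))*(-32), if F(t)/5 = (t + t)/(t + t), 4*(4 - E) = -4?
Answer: -160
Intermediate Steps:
E = 5 (E = 4 - ¼*(-4) = 4 + 1 = 5)
o(P) = 5*P
F(t) = 5 (F(t) = 5*((t + t)/(t + t)) = 5*((2*t)/((2*t))) = 5*((2*t)*(1/(2*t))) = 5*1 = 5)
F(o(-4))*(-32) = 5*(-32) = -160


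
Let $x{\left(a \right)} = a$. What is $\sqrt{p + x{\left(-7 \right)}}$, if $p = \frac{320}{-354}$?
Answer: $\frac{i \sqrt{247623}}{177} \approx 2.8114 i$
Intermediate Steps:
$p = - \frac{160}{177}$ ($p = 320 \left(- \frac{1}{354}\right) = - \frac{160}{177} \approx -0.90395$)
$\sqrt{p + x{\left(-7 \right)}} = \sqrt{- \frac{160}{177} - 7} = \sqrt{- \frac{1399}{177}} = \frac{i \sqrt{247623}}{177}$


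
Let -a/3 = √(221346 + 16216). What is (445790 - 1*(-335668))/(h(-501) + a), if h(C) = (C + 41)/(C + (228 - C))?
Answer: 5122457190/6946537217 - 7616871126*√237562/6946537217 ≈ -533.70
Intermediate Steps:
h(C) = 41/228 + C/228 (h(C) = (41 + C)/228 = (41 + C)*(1/228) = 41/228 + C/228)
a = -3*√237562 (a = -3*√(221346 + 16216) = -3*√237562 ≈ -1462.2)
(445790 - 1*(-335668))/(h(-501) + a) = (445790 - 1*(-335668))/((41/228 + (1/228)*(-501)) - 3*√237562) = (445790 + 335668)/((41/228 - 167/76) - 3*√237562) = 781458/(-115/57 - 3*√237562)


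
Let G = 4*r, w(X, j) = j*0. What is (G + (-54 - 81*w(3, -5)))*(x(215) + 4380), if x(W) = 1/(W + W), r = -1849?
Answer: -1403133745/43 ≈ -3.2631e+7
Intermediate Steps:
w(X, j) = 0
G = -7396 (G = 4*(-1849) = -7396)
x(W) = 1/(2*W)
(G + (-54 - 81*w(3, -5)))*(x(215) + 4380) = (-7396 + (-54 - 81*0))*((1/2)/215 + 4380) = (-7396 + (-54 + 0))*((1/2)*(1/215) + 4380) = (-7396 - 54)*(1/430 + 4380) = -7450*1883401/430 = -1403133745/43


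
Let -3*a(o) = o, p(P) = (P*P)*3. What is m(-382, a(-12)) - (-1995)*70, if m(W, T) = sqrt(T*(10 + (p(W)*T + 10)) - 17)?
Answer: 139650 + sqrt(7004415) ≈ 1.4230e+5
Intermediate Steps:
p(P) = 3*P**2 (p(P) = P**2*3 = 3*P**2)
a(o) = -o/3
m(W, T) = sqrt(-17 + T*(20 + 3*T*W**2)) (m(W, T) = sqrt(T*(10 + ((3*W**2)*T + 10)) - 17) = sqrt(T*(10 + (3*T*W**2 + 10)) - 17) = sqrt(T*(10 + (10 + 3*T*W**2)) - 17) = sqrt(T*(20 + 3*T*W**2) - 17) = sqrt(-17 + T*(20 + 3*T*W**2)))
m(-382, a(-12)) - (-1995)*70 = sqrt(-17 + 20*(-1/3*(-12)) + 3*(-1/3*(-12))**2*(-382)**2) - (-1995)*70 = sqrt(-17 + 20*4 + 3*4**2*145924) - 1*(-139650) = sqrt(-17 + 80 + 3*16*145924) + 139650 = sqrt(-17 + 80 + 7004352) + 139650 = sqrt(7004415) + 139650 = 139650 + sqrt(7004415)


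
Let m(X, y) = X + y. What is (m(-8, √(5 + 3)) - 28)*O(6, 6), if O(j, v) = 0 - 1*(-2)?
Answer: -72 + 4*√2 ≈ -66.343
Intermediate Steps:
O(j, v) = 2 (O(j, v) = 0 + 2 = 2)
(m(-8, √(5 + 3)) - 28)*O(6, 6) = ((-8 + √(5 + 3)) - 28)*2 = ((-8 + √8) - 28)*2 = ((-8 + 2*√2) - 28)*2 = (-36 + 2*√2)*2 = -72 + 4*√2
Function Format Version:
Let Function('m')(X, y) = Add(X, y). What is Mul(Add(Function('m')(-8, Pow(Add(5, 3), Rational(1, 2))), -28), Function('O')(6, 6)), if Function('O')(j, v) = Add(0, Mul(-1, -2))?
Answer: Add(-72, Mul(4, Pow(2, Rational(1, 2)))) ≈ -66.343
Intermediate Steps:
Function('O')(j, v) = 2 (Function('O')(j, v) = Add(0, 2) = 2)
Mul(Add(Function('m')(-8, Pow(Add(5, 3), Rational(1, 2))), -28), Function('O')(6, 6)) = Mul(Add(Add(-8, Pow(Add(5, 3), Rational(1, 2))), -28), 2) = Mul(Add(Add(-8, Pow(8, Rational(1, 2))), -28), 2) = Mul(Add(Add(-8, Mul(2, Pow(2, Rational(1, 2)))), -28), 2) = Mul(Add(-36, Mul(2, Pow(2, Rational(1, 2)))), 2) = Add(-72, Mul(4, Pow(2, Rational(1, 2))))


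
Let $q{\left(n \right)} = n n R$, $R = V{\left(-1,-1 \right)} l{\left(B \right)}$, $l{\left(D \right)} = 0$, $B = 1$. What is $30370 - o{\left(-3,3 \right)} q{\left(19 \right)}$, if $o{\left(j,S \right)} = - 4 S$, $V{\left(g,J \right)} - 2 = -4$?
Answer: $30370$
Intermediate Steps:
$V{\left(g,J \right)} = -2$ ($V{\left(g,J \right)} = 2 - 4 = -2$)
$R = 0$ ($R = \left(-2\right) 0 = 0$)
$q{\left(n \right)} = 0$ ($q{\left(n \right)} = n n 0 = n^{2} \cdot 0 = 0$)
$30370 - o{\left(-3,3 \right)} q{\left(19 \right)} = 30370 - \left(-4\right) 3 \cdot 0 = 30370 - \left(-12\right) 0 = 30370 - 0 = 30370 + 0 = 30370$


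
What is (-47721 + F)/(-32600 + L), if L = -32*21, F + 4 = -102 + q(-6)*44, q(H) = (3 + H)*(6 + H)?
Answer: 47827/33272 ≈ 1.4375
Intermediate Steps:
F = -106 (F = -4 + (-102 + (18 + (-6)² + 9*(-6))*44) = -4 + (-102 + (18 + 36 - 54)*44) = -4 + (-102 + 0*44) = -4 + (-102 + 0) = -4 - 102 = -106)
L = -672
(-47721 + F)/(-32600 + L) = (-47721 - 106)/(-32600 - 672) = -47827/(-33272) = -47827*(-1/33272) = 47827/33272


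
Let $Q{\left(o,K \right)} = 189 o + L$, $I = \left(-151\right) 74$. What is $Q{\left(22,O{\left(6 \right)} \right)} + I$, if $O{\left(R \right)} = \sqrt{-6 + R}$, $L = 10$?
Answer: $-7006$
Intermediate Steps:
$I = -11174$
$Q{\left(o,K \right)} = 10 + 189 o$ ($Q{\left(o,K \right)} = 189 o + 10 = 10 + 189 o$)
$Q{\left(22,O{\left(6 \right)} \right)} + I = \left(10 + 189 \cdot 22\right) - 11174 = \left(10 + 4158\right) - 11174 = 4168 - 11174 = -7006$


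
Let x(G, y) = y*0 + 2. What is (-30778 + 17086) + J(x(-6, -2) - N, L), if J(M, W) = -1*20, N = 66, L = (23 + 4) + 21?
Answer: -13712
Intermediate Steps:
L = 48 (L = 27 + 21 = 48)
x(G, y) = 2 (x(G, y) = 0 + 2 = 2)
J(M, W) = -20
(-30778 + 17086) + J(x(-6, -2) - N, L) = (-30778 + 17086) - 20 = -13692 - 20 = -13712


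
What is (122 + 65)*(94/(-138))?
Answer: -8789/69 ≈ -127.38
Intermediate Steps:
(122 + 65)*(94/(-138)) = 187*(94*(-1/138)) = 187*(-47/69) = -8789/69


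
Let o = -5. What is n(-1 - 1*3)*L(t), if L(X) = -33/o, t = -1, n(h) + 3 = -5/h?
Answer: -231/20 ≈ -11.550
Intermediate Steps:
n(h) = -3 - 5/h
L(X) = 33/5 (L(X) = -33/(-5) = -33*(-⅕) = 33/5)
n(-1 - 1*3)*L(t) = (-3 - 5/(-1 - 1*3))*(33/5) = (-3 - 5/(-1 - 3))*(33/5) = (-3 - 5/(-4))*(33/5) = (-3 - 5*(-¼))*(33/5) = (-3 + 5/4)*(33/5) = -7/4*33/5 = -231/20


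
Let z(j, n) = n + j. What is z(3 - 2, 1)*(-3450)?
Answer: -6900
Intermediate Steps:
z(j, n) = j + n
z(3 - 2, 1)*(-3450) = ((3 - 2) + 1)*(-3450) = (1 + 1)*(-3450) = 2*(-3450) = -6900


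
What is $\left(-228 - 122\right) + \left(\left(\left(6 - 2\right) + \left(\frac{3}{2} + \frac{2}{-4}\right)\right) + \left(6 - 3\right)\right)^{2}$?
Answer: $-286$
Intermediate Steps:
$\left(-228 - 122\right) + \left(\left(\left(6 - 2\right) + \left(\frac{3}{2} + \frac{2}{-4}\right)\right) + \left(6 - 3\right)\right)^{2} = -350 + \left(\left(\left(6 - 2\right) + \left(3 \cdot \frac{1}{2} + 2 \left(- \frac{1}{4}\right)\right)\right) + \left(6 - 3\right)\right)^{2} = -350 + \left(\left(4 + \left(\frac{3}{2} - \frac{1}{2}\right)\right) + 3\right)^{2} = -350 + \left(\left(4 + 1\right) + 3\right)^{2} = -350 + \left(5 + 3\right)^{2} = -350 + 8^{2} = -350 + 64 = -286$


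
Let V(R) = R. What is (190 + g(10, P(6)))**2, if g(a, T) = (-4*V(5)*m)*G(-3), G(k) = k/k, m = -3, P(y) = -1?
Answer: 62500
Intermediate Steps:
G(k) = 1
g(a, T) = 60 (g(a, T) = -20*(-3)*1 = -4*(-15)*1 = 60*1 = 60)
(190 + g(10, P(6)))**2 = (190 + 60)**2 = 250**2 = 62500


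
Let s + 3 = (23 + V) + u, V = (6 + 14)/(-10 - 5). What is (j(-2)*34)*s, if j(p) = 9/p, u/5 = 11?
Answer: -11271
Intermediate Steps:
u = 55 (u = 5*11 = 55)
V = -4/3 (V = 20/(-15) = 20*(-1/15) = -4/3 ≈ -1.3333)
s = 221/3 (s = -3 + ((23 - 4/3) + 55) = -3 + (65/3 + 55) = -3 + 230/3 = 221/3 ≈ 73.667)
(j(-2)*34)*s = ((9/(-2))*34)*(221/3) = ((9*(-1/2))*34)*(221/3) = -9/2*34*(221/3) = -153*221/3 = -11271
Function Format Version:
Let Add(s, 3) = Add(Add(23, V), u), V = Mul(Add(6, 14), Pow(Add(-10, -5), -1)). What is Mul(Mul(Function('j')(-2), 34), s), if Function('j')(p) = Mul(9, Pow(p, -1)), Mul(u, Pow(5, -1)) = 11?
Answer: -11271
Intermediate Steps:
u = 55 (u = Mul(5, 11) = 55)
V = Rational(-4, 3) (V = Mul(20, Pow(-15, -1)) = Mul(20, Rational(-1, 15)) = Rational(-4, 3) ≈ -1.3333)
s = Rational(221, 3) (s = Add(-3, Add(Add(23, Rational(-4, 3)), 55)) = Add(-3, Add(Rational(65, 3), 55)) = Add(-3, Rational(230, 3)) = Rational(221, 3) ≈ 73.667)
Mul(Mul(Function('j')(-2), 34), s) = Mul(Mul(Mul(9, Pow(-2, -1)), 34), Rational(221, 3)) = Mul(Mul(Mul(9, Rational(-1, 2)), 34), Rational(221, 3)) = Mul(Mul(Rational(-9, 2), 34), Rational(221, 3)) = Mul(-153, Rational(221, 3)) = -11271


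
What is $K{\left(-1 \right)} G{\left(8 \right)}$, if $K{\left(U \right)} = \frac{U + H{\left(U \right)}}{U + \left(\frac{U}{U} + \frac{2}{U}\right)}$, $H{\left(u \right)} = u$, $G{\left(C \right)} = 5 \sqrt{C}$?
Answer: $10 \sqrt{2} \approx 14.142$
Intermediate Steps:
$K{\left(U \right)} = \frac{2 U}{1 + U + \frac{2}{U}}$ ($K{\left(U \right)} = \frac{U + U}{U + \left(\frac{U}{U} + \frac{2}{U}\right)} = \frac{2 U}{U + \left(1 + \frac{2}{U}\right)} = \frac{2 U}{1 + U + \frac{2}{U}}$)
$K{\left(-1 \right)} G{\left(8 \right)} = \frac{2 \left(-1\right)^{2}}{2 - 1 + \left(-1\right)^{2}} \cdot 5 \sqrt{8} = 2 \cdot 1 \frac{1}{2 - 1 + 1} \cdot 5 \cdot 2 \sqrt{2} = 2 \cdot 1 \cdot \frac{1}{2} \cdot 10 \sqrt{2} = 1 \cdot 10 \sqrt{2} = 10 \sqrt{2}$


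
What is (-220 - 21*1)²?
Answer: 58081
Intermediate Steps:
(-220 - 21*1)² = (-220 - 21)² = (-241)² = 58081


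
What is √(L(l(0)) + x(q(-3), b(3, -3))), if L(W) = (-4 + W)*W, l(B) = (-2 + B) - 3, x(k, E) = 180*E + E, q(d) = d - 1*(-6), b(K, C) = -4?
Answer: I*√679 ≈ 26.058*I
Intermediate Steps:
q(d) = 6 + d (q(d) = d + 6 = 6 + d)
x(k, E) = 181*E
l(B) = -5 + B
L(W) = W*(-4 + W)
√(L(l(0)) + x(q(-3), b(3, -3))) = √((-5 + 0)*(-4 + (-5 + 0)) + 181*(-4)) = √(-5*(-4 - 5) - 724) = √(-5*(-9) - 724) = √(45 - 724) = √(-679) = I*√679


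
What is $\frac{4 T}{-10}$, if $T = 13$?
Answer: $- \frac{26}{5} \approx -5.2$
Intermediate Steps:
$\frac{4 T}{-10} = \frac{4 \cdot 13}{-10} = 52 \left(- \frac{1}{10}\right) = - \frac{26}{5}$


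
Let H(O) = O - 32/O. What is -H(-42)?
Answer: 866/21 ≈ 41.238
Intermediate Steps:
-H(-42) = -(-42 - 32/(-42)) = -(-42 - 32*(-1/42)) = -(-42 + 16/21) = -1*(-866/21) = 866/21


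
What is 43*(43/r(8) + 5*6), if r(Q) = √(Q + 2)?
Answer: 1290 + 1849*√10/10 ≈ 1874.7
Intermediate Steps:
r(Q) = √(2 + Q)
43*(43/r(8) + 5*6) = 43*(43/(√(2 + 8)) + 5*6) = 43*(43/(√10) + 30) = 43*(43*(√10/10) + 30) = 43*(43*√10/10 + 30) = 43*(30 + 43*√10/10) = 1290 + 1849*√10/10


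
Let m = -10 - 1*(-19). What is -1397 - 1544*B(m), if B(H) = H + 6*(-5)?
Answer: 31027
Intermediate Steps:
m = 9 (m = -10 + 19 = 9)
B(H) = -30 + H (B(H) = H - 30 = -30 + H)
-1397 - 1544*B(m) = -1397 - 1544*(-30 + 9) = -1397 - 1544*(-21) = -1397 + 32424 = 31027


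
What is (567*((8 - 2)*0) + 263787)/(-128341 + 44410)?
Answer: -87929/27977 ≈ -3.1429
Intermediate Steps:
(567*((8 - 2)*0) + 263787)/(-128341 + 44410) = (567*(6*0) + 263787)/(-83931) = (567*0 + 263787)*(-1/83931) = (0 + 263787)*(-1/83931) = 263787*(-1/83931) = -87929/27977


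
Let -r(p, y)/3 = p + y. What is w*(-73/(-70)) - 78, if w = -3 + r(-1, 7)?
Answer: -999/10 ≈ -99.900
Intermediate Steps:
r(p, y) = -3*p - 3*y (r(p, y) = -3*(p + y) = -3*p - 3*y)
w = -21 (w = -3 + (-3*(-1) - 3*7) = -3 + (3 - 21) = -3 - 18 = -21)
w*(-73/(-70)) - 78 = -(-1533)/(-70) - 78 = -(-1533)*(-1)/70 - 78 = -21*73/70 - 78 = -219/10 - 78 = -999/10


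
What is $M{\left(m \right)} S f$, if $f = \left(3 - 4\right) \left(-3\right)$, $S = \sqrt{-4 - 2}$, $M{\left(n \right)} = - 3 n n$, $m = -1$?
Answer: $- 9 i \sqrt{6} \approx - 22.045 i$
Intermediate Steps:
$M{\left(n \right)} = - 3 n^{2}$
$S = i \sqrt{6}$ ($S = \sqrt{-6} = i \sqrt{6} \approx 2.4495 i$)
$f = 3$ ($f = \left(-1\right) \left(-3\right) = 3$)
$M{\left(m \right)} S f = - 3 \left(-1\right)^{2} i \sqrt{6} \cdot 3 = \left(-3\right) 1 i \sqrt{6} \cdot 3 = - 3 i \sqrt{6} \cdot 3 = - 9 i \sqrt{6}$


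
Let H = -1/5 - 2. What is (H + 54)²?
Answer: 67081/25 ≈ 2683.2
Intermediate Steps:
H = -11/5 (H = (⅕)*(-1) - 2 = -⅕ - 2 = -11/5 ≈ -2.2000)
(H + 54)² = (-11/5 + 54)² = (259/5)² = 67081/25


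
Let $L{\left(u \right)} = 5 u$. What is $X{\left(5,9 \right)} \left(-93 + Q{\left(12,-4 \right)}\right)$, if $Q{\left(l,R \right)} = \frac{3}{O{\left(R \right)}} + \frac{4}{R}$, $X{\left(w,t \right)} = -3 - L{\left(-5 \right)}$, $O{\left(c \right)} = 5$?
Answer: $- \frac{10274}{5} \approx -2054.8$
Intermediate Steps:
$X{\left(w,t \right)} = 22$ ($X{\left(w,t \right)} = -3 - 5 \left(-5\right) = -3 - -25 = -3 + 25 = 22$)
$Q{\left(l,R \right)} = \frac{3}{5} + \frac{4}{R}$
$X{\left(5,9 \right)} \left(-93 + Q{\left(12,-4 \right)}\right) = 22 \left(-93 + \left(\frac{3}{5} + \frac{4}{-4}\right)\right) = 22 \left(-93 + \left(\frac{3}{5} + 4 \left(- \frac{1}{4}\right)\right)\right) = 22 \left(-93 + \left(\frac{3}{5} - 1\right)\right) = 22 \left(-93 - \frac{2}{5}\right) = 22 \left(- \frac{467}{5}\right) = - \frac{10274}{5}$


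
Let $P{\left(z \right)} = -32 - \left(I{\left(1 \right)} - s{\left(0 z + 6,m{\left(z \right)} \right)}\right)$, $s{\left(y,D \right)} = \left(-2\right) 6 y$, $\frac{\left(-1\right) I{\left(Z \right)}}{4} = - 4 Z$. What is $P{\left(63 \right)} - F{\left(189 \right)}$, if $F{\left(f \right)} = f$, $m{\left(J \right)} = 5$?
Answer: $-309$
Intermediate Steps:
$I{\left(Z \right)} = 16 Z$ ($I{\left(Z \right)} = - 4 \left(- 4 Z\right) = 16 Z$)
$s{\left(y,D \right)} = - 12 y$
$P{\left(z \right)} = -120$ ($P{\left(z \right)} = -32 - \left(16 \cdot 1 - - 12 \left(0 z + 6\right)\right) = -32 - \left(16 - - 12 \left(0 + 6\right)\right) = -32 - \left(16 - \left(-12\right) 6\right) = -32 - \left(16 - -72\right) = -32 - \left(16 + 72\right) = -32 - 88 = -120$)
$P{\left(63 \right)} - F{\left(189 \right)} = -120 - 189 = -309$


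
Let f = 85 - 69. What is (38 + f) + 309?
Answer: 363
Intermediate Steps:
f = 16
(38 + f) + 309 = (38 + 16) + 309 = 54 + 309 = 363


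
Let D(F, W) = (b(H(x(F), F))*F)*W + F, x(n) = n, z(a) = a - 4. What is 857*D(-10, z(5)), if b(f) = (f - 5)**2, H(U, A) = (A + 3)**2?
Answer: -16600090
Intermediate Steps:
z(a) = -4 + a
H(U, A) = (3 + A)**2
b(f) = (-5 + f)**2
D(F, W) = F + F*W*(-5 + (3 + F)**2)**2 (D(F, W) = ((-5 + (3 + F)**2)**2*F)*W + F = (F*(-5 + (3 + F)**2)**2)*W + F = F*W*(-5 + (3 + F)**2)**2 + F = F + F*W*(-5 + (3 + F)**2)**2)
857*D(-10, z(5)) = 857*(-10*(1 + (-4 + 5)*(-5 + (3 - 10)**2)**2)) = 857*(-10*(1 + 1*(-5 + (-7)**2)**2)) = 857*(-10*(1 + 1*(-5 + 49)**2)) = 857*(-10*(1 + 1*44**2)) = 857*(-10*(1 + 1*1936)) = 857*(-10*(1 + 1936)) = 857*(-10*1937) = 857*(-19370) = -16600090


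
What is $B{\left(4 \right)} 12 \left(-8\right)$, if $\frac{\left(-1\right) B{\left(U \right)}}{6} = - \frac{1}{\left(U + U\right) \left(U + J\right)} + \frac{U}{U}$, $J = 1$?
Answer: $\frac{2808}{5} \approx 561.6$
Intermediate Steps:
$B{\left(U \right)} = -6 + \frac{3}{U \left(1 + U\right)}$ ($B{\left(U \right)} = - 6 \left(- \frac{1}{\left(U + U\right) \left(U + 1\right)} + \frac{U}{U}\right) = - 6 \left(- \frac{1}{2 U \left(1 + U\right)} + 1\right) = - 6 \left(1 - \frac{1}{2 U \left(1 + U\right)}\right) = -6 + \frac{3}{U \left(1 + U\right)}$)
$B{\left(4 \right)} 12 \left(-8\right) = \frac{3 \left(1 - 8 - 2 \cdot 4^{2}\right)}{4 \left(1 + 4\right)} 12 \left(-8\right) = 3 \cdot \frac{1}{4} \cdot \frac{1}{5} \left(1 - 8 - 32\right) 12 \left(-8\right) = 3 \cdot \frac{1}{4} \cdot \frac{1}{5} \left(-39\right) 12 \left(-8\right) = \left(- \frac{117}{20}\right) 12 \left(-8\right) = \left(- \frac{351}{5}\right) \left(-8\right) = \frac{2808}{5}$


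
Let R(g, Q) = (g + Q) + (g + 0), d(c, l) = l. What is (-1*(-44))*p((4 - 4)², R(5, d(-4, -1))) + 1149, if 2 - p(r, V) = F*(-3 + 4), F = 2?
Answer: 1149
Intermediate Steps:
R(g, Q) = Q + 2*g (R(g, Q) = (Q + g) + g = Q + 2*g)
p(r, V) = 0 (p(r, V) = 2 - 2*(-3 + 4) = 2 - 2 = 0)
(-1*(-44))*p((4 - 4)², R(5, d(-4, -1))) + 1149 = -1*(-44)*0 + 1149 = 44*0 + 1149 = 0 + 1149 = 1149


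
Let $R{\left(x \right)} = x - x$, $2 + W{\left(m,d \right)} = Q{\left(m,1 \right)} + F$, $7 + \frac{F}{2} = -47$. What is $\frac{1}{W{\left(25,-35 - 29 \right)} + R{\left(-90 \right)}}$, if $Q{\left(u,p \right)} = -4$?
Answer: $- \frac{1}{114} \approx -0.0087719$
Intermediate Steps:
$F = -108$ ($F = -14 + 2 \left(-47\right) = -14 - 94 = -108$)
$W{\left(m,d \right)} = -114$ ($W{\left(m,d \right)} = -2 - 112 = -114$)
$R{\left(x \right)} = 0$
$\frac{1}{W{\left(25,-35 - 29 \right)} + R{\left(-90 \right)}} = \frac{1}{-114 + 0} = \frac{1}{-114} = - \frac{1}{114}$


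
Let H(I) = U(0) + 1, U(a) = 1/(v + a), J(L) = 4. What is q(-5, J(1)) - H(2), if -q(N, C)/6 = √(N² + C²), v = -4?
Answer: -¾ - 6*√41 ≈ -39.169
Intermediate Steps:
U(a) = 1/(-4 + a)
q(N, C) = -6*√(C² + N²) (q(N, C) = -6*√(N² + C²) = -6*√(C² + N²))
H(I) = ¾ (H(I) = 1/(-4 + 0) + 1 = 1/(-4) + 1 = -¼ + 1 = ¾)
q(-5, J(1)) - H(2) = -6*√(4² + (-5)²) - 1*¾ = -6*√(16 + 25) - ¾ = -6*√41 - ¾ = -¾ - 6*√41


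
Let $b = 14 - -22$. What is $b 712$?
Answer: $25632$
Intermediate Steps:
$b = 36$ ($b = 14 + 22 = 36$)
$b 712 = 36 \cdot 712 = 25632$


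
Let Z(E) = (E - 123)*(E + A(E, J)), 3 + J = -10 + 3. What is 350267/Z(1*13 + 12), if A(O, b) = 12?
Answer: -350267/3626 ≈ -96.599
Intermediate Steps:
J = -10 (J = -3 + (-10 + 3) = -3 - 7 = -10)
Z(E) = (-123 + E)*(12 + E) (Z(E) = (E - 123)*(E + 12) = (-123 + E)*(12 + E))
350267/Z(1*13 + 12) = 350267/(-1476 + (1*13 + 12)**2 - 111*(1*13 + 12)) = 350267/(-1476 + (13 + 12)**2 - 111*(13 + 12)) = 350267/(-1476 + 25**2 - 111*25) = 350267/(-1476 + 625 - 2775) = 350267/(-3626) = 350267*(-1/3626) = -350267/3626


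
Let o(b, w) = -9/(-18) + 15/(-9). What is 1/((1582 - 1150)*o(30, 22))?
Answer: -1/504 ≈ -0.0019841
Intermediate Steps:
o(b, w) = -7/6 (o(b, w) = -9*(-1/18) + 15*(-⅑) = ½ - 5/3 = -7/6)
1/((1582 - 1150)*o(30, 22)) = 1/((1582 - 1150)*(-7/6)) = 1/(432*(-7/6)) = 1/(-504) = -1/504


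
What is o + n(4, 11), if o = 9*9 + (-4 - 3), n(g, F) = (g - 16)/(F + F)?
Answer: 808/11 ≈ 73.455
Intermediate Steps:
n(g, F) = (-16 + g)/(2*F) (n(g, F) = (-16 + g)/((2*F)) = (-16 + g)*(1/(2*F)) = (-16 + g)/(2*F))
o = 74 (o = 81 - 7 = 74)
o + n(4, 11) = 74 + (½)*(-16 + 4)/11 = 74 + (½)*(1/11)*(-12) = 74 - 6/11 = 808/11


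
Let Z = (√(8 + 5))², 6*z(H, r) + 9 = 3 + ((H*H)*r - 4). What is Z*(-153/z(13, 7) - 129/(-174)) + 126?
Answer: 167369/1334 ≈ 125.46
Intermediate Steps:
z(H, r) = -5/3 + r*H²/6 (z(H, r) = -3/2 + (3 + ((H*H)*r - 4))/6 = -3/2 + (3 + (H²*r - 4))/6 = -3/2 + (3 + (r*H² - 4))/6 = -3/2 + (3 + (-4 + r*H²))/6 = -3/2 + (-1 + r*H²)/6 = -3/2 + (-⅙ + r*H²/6) = -5/3 + r*H²/6)
Z = 13 (Z = (√13)² = 13)
Z*(-153/z(13, 7) - 129/(-174)) + 126 = 13*(-153/(-5/3 + (⅙)*7*13²) - 129/(-174)) + 126 = 13*(-153/(-5/3 + (⅙)*7*169) - 129*(-1/174)) + 126 = 13*(-153/(-5/3 + 1183/6) + 43/58) + 126 = 13*(-153/391/2 + 43/58) + 126 = 13*(-153*2/391 + 43/58) + 126 = 13*(-18/23 + 43/58) + 126 = 13*(-55/1334) + 126 = -715/1334 + 126 = 167369/1334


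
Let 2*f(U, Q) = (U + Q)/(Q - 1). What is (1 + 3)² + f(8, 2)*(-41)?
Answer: -189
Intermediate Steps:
f(U, Q) = (Q + U)/(2*(-1 + Q)) (f(U, Q) = ((U + Q)/(Q - 1))/2 = ((Q + U)/(-1 + Q))/2 = (Q + U)/(2*(-1 + Q)))
(1 + 3)² + f(8, 2)*(-41) = (1 + 3)² + ((2 + 8)/(2*(-1 + 2)))*(-41) = 4² + ((½)*10/1)*(-41) = 16 + ((½)*1*10)*(-41) = 16 + 5*(-41) = 16 - 205 = -189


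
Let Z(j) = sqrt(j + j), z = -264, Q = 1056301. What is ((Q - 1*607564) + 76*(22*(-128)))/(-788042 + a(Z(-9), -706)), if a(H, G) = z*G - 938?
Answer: -234721/602596 ≈ -0.38952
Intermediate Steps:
Z(j) = sqrt(2)*sqrt(j) (Z(j) = sqrt(2*j) = sqrt(2)*sqrt(j))
a(H, G) = -938 - 264*G (a(H, G) = -264*G - 938 = -938 - 264*G)
((Q - 1*607564) + 76*(22*(-128)))/(-788042 + a(Z(-9), -706)) = ((1056301 - 1*607564) + 76*(22*(-128)))/(-788042 + (-938 - 264*(-706))) = ((1056301 - 607564) + 76*(-2816))/(-788042 + (-938 + 186384)) = (448737 - 214016)/(-788042 + 185446) = 234721/(-602596) = 234721*(-1/602596) = -234721/602596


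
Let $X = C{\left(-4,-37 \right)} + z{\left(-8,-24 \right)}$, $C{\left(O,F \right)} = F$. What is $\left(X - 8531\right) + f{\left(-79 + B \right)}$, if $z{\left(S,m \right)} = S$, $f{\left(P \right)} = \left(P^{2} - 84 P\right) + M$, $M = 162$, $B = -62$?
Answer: $23311$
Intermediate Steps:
$f{\left(P \right)} = 162 + P^{2} - 84 P$ ($f{\left(P \right)} = \left(P^{2} - 84 P\right) + 162 = 162 + P^{2} - 84 P$)
$X = -45$ ($X = -37 - 8 = -45$)
$\left(X - 8531\right) + f{\left(-79 + B \right)} = \left(-45 - 8531\right) + \left(162 + \left(-79 - 62\right)^{2} - 84 \left(-79 - 62\right)\right) = -8576 + \left(162 + \left(-141\right)^{2} - -11844\right) = -8576 + \left(162 + 19881 + 11844\right) = -8576 + 31887 = 23311$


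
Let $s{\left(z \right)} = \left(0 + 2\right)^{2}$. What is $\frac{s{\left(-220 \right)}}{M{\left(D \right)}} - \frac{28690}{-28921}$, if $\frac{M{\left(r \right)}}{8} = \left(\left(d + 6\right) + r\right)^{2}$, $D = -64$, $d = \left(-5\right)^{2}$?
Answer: $\frac{62515741}{62989938} \approx 0.99247$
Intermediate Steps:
$d = 25$
$M{\left(r \right)} = 8 \left(31 + r\right)^{2}$ ($M{\left(r \right)} = 8 \left(\left(25 + 6\right) + r\right)^{2} = 8 \left(31 + r\right)^{2}$)
$s{\left(z \right)} = 4$ ($s{\left(z \right)} = 2^{2} = 4$)
$\frac{s{\left(-220 \right)}}{M{\left(D \right)}} - \frac{28690}{-28921} = \frac{4}{8 \left(31 - 64\right)^{2}} - \frac{28690}{-28921} = \frac{4}{8 \left(-33\right)^{2}} - - \frac{28690}{28921} = \frac{4}{8 \cdot 1089} + \frac{28690}{28921} = \frac{4}{8712} + \frac{28690}{28921} = 4 \cdot \frac{1}{8712} + \frac{28690}{28921} = \frac{1}{2178} + \frac{28690}{28921} = \frac{62515741}{62989938}$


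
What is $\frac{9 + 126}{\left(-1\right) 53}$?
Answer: $- \frac{135}{53} \approx -2.5472$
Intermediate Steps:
$\frac{9 + 126}{\left(-1\right) 53} = \frac{1}{-53} \cdot 135 = \left(- \frac{1}{53}\right) 135 = - \frac{135}{53}$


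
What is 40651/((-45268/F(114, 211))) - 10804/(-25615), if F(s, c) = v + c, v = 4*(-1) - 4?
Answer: -210889823623/1159539820 ≈ -181.87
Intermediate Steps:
v = -8 (v = -4 - 4 = -8)
F(s, c) = -8 + c
40651/((-45268/F(114, 211))) - 10804/(-25615) = 40651/((-45268/(-8 + 211))) - 10804/(-25615) = 40651/((-45268/203)) - 10804*(-1/25615) = 40651/((-45268*1/203)) + 10804/25615 = 40651/(-45268/203) + 10804/25615 = 40651*(-203/45268) + 10804/25615 = -8252153/45268 + 10804/25615 = -210889823623/1159539820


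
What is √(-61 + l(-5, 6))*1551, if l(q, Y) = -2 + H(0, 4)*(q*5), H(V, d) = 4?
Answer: 1551*I*√163 ≈ 19802.0*I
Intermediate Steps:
l(q, Y) = -2 + 20*q (l(q, Y) = -2 + 4*(q*5) = -2 + 4*(5*q) = -2 + 20*q)
√(-61 + l(-5, 6))*1551 = √(-61 + (-2 + 20*(-5)))*1551 = √(-61 + (-2 - 100))*1551 = √(-61 - 102)*1551 = √(-163)*1551 = (I*√163)*1551 = 1551*I*√163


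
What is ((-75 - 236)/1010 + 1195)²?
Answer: 1455977676321/1020100 ≈ 1.4273e+6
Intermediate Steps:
((-75 - 236)/1010 + 1195)² = (-311*1/1010 + 1195)² = (-311/1010 + 1195)² = (1206639/1010)² = 1455977676321/1020100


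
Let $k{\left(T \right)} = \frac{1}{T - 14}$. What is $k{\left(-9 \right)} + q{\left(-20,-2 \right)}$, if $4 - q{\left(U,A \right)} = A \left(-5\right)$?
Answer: $- \frac{139}{23} \approx -6.0435$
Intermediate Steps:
$q{\left(U,A \right)} = 4 + 5 A$ ($q{\left(U,A \right)} = 4 - A \left(-5\right) = 4 - - 5 A = 4 + 5 A$)
$k{\left(T \right)} = \frac{1}{-14 + T}$
$k{\left(-9 \right)} + q{\left(-20,-2 \right)} = \frac{1}{-14 - 9} + \left(4 + 5 \left(-2\right)\right) = \frac{1}{-23} + \left(4 - 10\right) = - \frac{1}{23} - 6 = - \frac{139}{23}$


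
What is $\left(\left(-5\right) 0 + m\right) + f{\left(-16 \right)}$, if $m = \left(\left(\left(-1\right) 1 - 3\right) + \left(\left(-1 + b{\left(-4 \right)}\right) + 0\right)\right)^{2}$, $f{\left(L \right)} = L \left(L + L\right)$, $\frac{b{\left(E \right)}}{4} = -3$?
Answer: $801$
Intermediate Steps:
$b{\left(E \right)} = -12$ ($b{\left(E \right)} = 4 \left(-3\right) = -12$)
$f{\left(L \right)} = 2 L^{2}$ ($f{\left(L \right)} = L 2 L = 2 L^{2}$)
$m = 289$ ($m = \left(\left(\left(-1\right) 1 - 3\right) + \left(\left(-1 - 12\right) + 0\right)\right)^{2} = \left(\left(-1 - 3\right) + \left(-13 + 0\right)\right)^{2} = \left(-4 - 13\right)^{2} = \left(-17\right)^{2} = 289$)
$\left(\left(-5\right) 0 + m\right) + f{\left(-16 \right)} = \left(\left(-5\right) 0 + 289\right) + 2 \left(-16\right)^{2} = \left(0 + 289\right) + 2 \cdot 256 = 289 + 512 = 801$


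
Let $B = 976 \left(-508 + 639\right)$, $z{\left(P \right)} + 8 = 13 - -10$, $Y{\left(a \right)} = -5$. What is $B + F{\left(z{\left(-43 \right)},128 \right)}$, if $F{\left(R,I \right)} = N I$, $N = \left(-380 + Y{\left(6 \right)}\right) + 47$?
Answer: $84592$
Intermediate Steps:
$N = -338$ ($N = \left(-380 - 5\right) + 47 = -385 + 47 = -338$)
$z{\left(P \right)} = 15$ ($z{\left(P \right)} = -8 + \left(13 - -10\right) = -8 + \left(13 + 10\right) = -8 + 23 = 15$)
$B = 127856$ ($B = 976 \cdot 131 = 127856$)
$F{\left(R,I \right)} = - 338 I$
$B + F{\left(z{\left(-43 \right)},128 \right)} = 127856 - 43264 = 84592$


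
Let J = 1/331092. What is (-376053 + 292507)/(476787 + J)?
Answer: -27661412232/157860361405 ≈ -0.17523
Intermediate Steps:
J = 1/331092 ≈ 3.0203e-6
(-376053 + 292507)/(476787 + J) = (-376053 + 292507)/(476787 + 1/331092) = -83546/157860361405/331092 = -83546*331092/157860361405 = -27661412232/157860361405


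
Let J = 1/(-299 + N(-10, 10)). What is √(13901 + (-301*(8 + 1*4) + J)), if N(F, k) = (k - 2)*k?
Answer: √493470510/219 ≈ 101.43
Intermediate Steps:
N(F, k) = k*(-2 + k) (N(F, k) = (-2 + k)*k = k*(-2 + k))
J = -1/219 (J = 1/(-299 + 10*(-2 + 10)) = 1/(-299 + 10*8) = 1/(-299 + 80) = 1/(-219) = -1/219 ≈ -0.0045662)
√(13901 + (-301*(8 + 1*4) + J)) = √(13901 + (-301*(8 + 1*4) - 1/219)) = √(13901 + (-301*(8 + 4) - 1/219)) = √(13901 + (-301*12 - 1/219)) = √(13901 + (-3612 - 1/219)) = √(13901 - 791029/219) = √(2253290/219) = √493470510/219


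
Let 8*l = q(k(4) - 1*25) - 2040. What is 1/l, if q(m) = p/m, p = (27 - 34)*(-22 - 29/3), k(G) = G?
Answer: -72/18455 ≈ -0.0039014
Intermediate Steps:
p = 665/3 (p = -7*(-22 - 29*⅓) = -7*(-22 - 29/3) = -7*(-95/3) = 665/3 ≈ 221.67)
q(m) = 665/(3*m)
l = -18455/72 (l = (665/(3*(4 - 1*25)) - 2040)/8 = (665/(3*(4 - 25)) - 2040)/8 = ((665/3)/(-21) - 2040)/8 = ((665/3)*(-1/21) - 2040)/8 = (-95/9 - 2040)/8 = (⅛)*(-18455/9) = -18455/72 ≈ -256.32)
1/l = 1/(-18455/72) = -72/18455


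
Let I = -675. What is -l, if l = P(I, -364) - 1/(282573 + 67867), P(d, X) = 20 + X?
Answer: 120551361/350440 ≈ 344.00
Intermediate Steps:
l = -120551361/350440 (l = (20 - 364) - 1/(282573 + 67867) = -344 - 1/350440 = -120551361/350440 ≈ -344.00)
-l = -1*(-120551361/350440) = 120551361/350440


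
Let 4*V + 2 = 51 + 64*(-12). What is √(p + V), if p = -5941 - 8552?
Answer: I*√58691/2 ≈ 121.13*I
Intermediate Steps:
p = -14493
V = -719/4 (V = -½ + (51 + 64*(-12))/4 = -½ + (51 - 768)/4 = -½ + (¼)*(-717) = -½ - 717/4 = -719/4 ≈ -179.75)
√(p + V) = √(-14493 - 719/4) = √(-58691/4) = I*√58691/2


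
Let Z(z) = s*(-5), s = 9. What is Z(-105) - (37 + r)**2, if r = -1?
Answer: -1341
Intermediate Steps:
Z(z) = -45 (Z(z) = 9*(-5) = -45)
Z(-105) - (37 + r)**2 = -45 - (37 - 1)**2 = -45 - 1*36**2 = -45 - 1*1296 = -45 - 1296 = -1341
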